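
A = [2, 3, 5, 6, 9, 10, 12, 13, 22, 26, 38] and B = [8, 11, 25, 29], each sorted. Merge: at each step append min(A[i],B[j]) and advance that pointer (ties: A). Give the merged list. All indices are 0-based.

[2, 3, 5, 6, 8, 9, 10, 11, 12, 13, 22, 25, 26, 29, 38]

[i=0,j=0] A[i]=2<=B[j]=8 take 2 → i++
[i=1,j=0] A[i]=3<=B[j]=8 take 3 → i++
[i=2,j=0] A[i]=5<=B[j]=8 take 5 → i++
[i=3,j=0] A[i]=6<=B[j]=8 take 6 → i++
[i=4,j=0] A[i]=9>B[j]=8 take 8 → j++
[i=4,j=1] A[i]=9<=B[j]=11 take 9 → i++
[i=5,j=1] A[i]=10<=B[j]=11 take 10 → i++
[i=6,j=1] A[i]=12>B[j]=11 take 11 → j++
[i=6,j=2] A[i]=12<=B[j]=25 take 12 → i++
[i=7,j=2] A[i]=13<=B[j]=25 take 13 → i++
[i=8,j=2] A[i]=22<=B[j]=25 take 22 → i++
[i=9,j=2] A[i]=26>B[j]=25 take 25 → j++
[i=9,j=3] A[i]=26<=B[j]=29 take 26 → i++
[i=10,j=3] A[i]=38>B[j]=29 take 29 → j++
[i=10,j=4] B done, take A[i]=38 → i++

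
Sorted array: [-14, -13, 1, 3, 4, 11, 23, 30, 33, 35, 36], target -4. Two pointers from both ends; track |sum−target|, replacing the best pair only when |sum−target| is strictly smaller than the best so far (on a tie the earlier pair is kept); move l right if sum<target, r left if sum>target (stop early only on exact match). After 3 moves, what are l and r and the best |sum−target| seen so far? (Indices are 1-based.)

l=1, r=8, best |Δ|=23

l=1 r=11: -14+36=22 d=26 *, r--
l=1 r=10: -14+35=21 d=25 *, r--
l=1 r=9: -14+33=19 d=23 *, r--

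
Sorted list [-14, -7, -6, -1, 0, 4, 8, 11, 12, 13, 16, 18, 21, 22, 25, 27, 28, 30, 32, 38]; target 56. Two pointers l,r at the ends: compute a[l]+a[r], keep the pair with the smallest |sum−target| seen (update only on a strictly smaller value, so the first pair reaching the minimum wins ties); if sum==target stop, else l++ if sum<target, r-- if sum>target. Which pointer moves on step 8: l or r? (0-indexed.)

l

[0,19] -14+38=24 d=32 * → l++
[1,19] -7+38=31 d=25 * → l++
[2,19] -6+38=32 d=24 * → l++
[3,19] -1+38=37 d=19 * → l++
[4,19] 0+38=38 d=18 * → l++
[5,19] 4+38=42 d=14 * → l++
[6,19] 8+38=46 d=10 * → l++
[7,19] 11+38=49 d=7 * → l++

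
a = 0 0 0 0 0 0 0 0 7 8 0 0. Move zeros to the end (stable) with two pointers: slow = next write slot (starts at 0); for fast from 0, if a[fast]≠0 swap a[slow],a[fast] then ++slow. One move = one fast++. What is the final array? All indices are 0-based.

[7, 8, 0, 0, 0, 0, 0, 0, 0, 0, 0, 0]

slow=0 fast=0: a[fast]=0, fast++
slow=0 fast=1: a[fast]=0, fast++
slow=0 fast=2: a[fast]=0, fast++
slow=0 fast=3: a[fast]=0, fast++
slow=0 fast=4: a[fast]=0, fast++
slow=0 fast=5: a[fast]=0, fast++
slow=0 fast=6: a[fast]=0, fast++
slow=0 fast=7: a[fast]=0, fast++
slow=0 fast=8: a[fast]=7≠0 swap→a[0]=7, slow++,fast++
slow=1 fast=9: a[fast]=8≠0 swap→a[1]=8, slow++,fast++
slow=2 fast=10: a[fast]=0, fast++
slow=2 fast=11: a[fast]=0, fast++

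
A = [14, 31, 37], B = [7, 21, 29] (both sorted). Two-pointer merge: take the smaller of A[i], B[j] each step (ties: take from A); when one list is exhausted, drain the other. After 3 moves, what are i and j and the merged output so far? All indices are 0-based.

i=0 j=0: A[i]=14>B[j]=7 take 7, j++
i=0 j=1: A[i]=14<=B[j]=21 take 14, i++
i=1 j=1: A[i]=31>B[j]=21 take 21, j++

i=1, j=2, merged so far=[7, 14, 21]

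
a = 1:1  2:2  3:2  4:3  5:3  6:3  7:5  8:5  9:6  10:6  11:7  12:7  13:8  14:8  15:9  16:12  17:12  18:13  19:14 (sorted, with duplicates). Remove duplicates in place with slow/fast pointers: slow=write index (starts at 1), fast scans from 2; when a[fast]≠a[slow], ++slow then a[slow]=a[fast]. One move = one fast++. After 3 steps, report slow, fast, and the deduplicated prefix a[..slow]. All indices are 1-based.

slow=3, fast=5, prefix=[1, 2, 3]

(s=1,f=2) a[fast]=2≠a[slow]=1 write a[2]=2 → slow++,fast++
(s=2,f=3) a[fast]=2=a[slow] dup → fast++
(s=2,f=4) a[fast]=3≠a[slow]=2 write a[3]=3 → slow++,fast++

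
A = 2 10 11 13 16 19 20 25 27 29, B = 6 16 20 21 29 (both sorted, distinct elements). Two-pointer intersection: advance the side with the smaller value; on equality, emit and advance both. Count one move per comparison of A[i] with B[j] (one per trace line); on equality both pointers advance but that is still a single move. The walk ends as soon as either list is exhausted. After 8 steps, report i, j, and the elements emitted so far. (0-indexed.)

i=7, j=3, emitted=[16, 20]

[i=0,j=0] 2<6 → i++
[i=1,j=0] 10>6 → j++
[i=1,j=1] 10<16 → i++
[i=2,j=1] 11<16 → i++
[i=3,j=1] 13<16 → i++
[i=4,j=1] 16==16 emit → i++,j++
[i=5,j=2] 19<20 → i++
[i=6,j=2] 20==20 emit → i++,j++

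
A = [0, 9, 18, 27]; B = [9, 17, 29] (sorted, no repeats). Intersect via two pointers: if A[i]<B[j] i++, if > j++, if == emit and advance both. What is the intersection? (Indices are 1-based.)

intersection = [9]

[i=1,j=1] 0<9 → i++
[i=2,j=1] 9==9 emit → i++,j++
[i=3,j=2] 18>17 → j++
[i=3,j=3] 18<29 → i++
[i=4,j=3] 27<29 → i++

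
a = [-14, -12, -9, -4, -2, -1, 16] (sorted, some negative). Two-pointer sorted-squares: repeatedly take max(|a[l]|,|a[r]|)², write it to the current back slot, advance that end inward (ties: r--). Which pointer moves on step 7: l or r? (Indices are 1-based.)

r

[1,7] |-14|<=|16| out[7]=256 → r--
[1,6] |-14|>|-1| out[6]=196 → l++
[2,6] |-12|>|-1| out[5]=144 → l++
[3,6] |-9|>|-1| out[4]=81 → l++
[4,6] |-4|>|-1| out[3]=16 → l++
[5,6] |-2|>|-1| out[2]=4 → l++
[6,6] |-1|<=|-1| out[1]=1 → r--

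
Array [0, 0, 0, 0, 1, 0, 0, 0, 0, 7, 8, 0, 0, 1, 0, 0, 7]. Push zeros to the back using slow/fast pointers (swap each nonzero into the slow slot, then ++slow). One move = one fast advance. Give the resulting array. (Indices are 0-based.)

(s=0,f=0) a[fast]=0 → fast++
(s=0,f=1) a[fast]=0 → fast++
(s=0,f=2) a[fast]=0 → fast++
(s=0,f=3) a[fast]=0 → fast++
(s=0,f=4) a[fast]=1≠0 swap→a[0]=1 → slow++,fast++
(s=1,f=5) a[fast]=0 → fast++
(s=1,f=6) a[fast]=0 → fast++
(s=1,f=7) a[fast]=0 → fast++
(s=1,f=8) a[fast]=0 → fast++
(s=1,f=9) a[fast]=7≠0 swap→a[1]=7 → slow++,fast++
(s=2,f=10) a[fast]=8≠0 swap→a[2]=8 → slow++,fast++
(s=3,f=11) a[fast]=0 → fast++
(s=3,f=12) a[fast]=0 → fast++
(s=3,f=13) a[fast]=1≠0 swap→a[3]=1 → slow++,fast++
(s=4,f=14) a[fast]=0 → fast++
(s=4,f=15) a[fast]=0 → fast++
(s=4,f=16) a[fast]=7≠0 swap→a[4]=7 → slow++,fast++

[1, 7, 8, 1, 7, 0, 0, 0, 0, 0, 0, 0, 0, 0, 0, 0, 0]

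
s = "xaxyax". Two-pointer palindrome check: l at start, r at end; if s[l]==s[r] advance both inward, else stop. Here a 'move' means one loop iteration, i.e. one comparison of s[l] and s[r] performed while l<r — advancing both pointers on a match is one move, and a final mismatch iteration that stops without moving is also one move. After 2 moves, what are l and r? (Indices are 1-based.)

l=3, r=4

l=1 r=6: 'x'=='x', l++,r--
l=2 r=5: 'a'=='a', l++,r--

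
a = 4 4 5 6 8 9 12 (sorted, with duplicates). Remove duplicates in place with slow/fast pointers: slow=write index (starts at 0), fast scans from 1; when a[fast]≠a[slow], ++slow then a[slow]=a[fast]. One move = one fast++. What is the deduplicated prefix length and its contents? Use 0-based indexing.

slow=0 fast=1: a[fast]=4=a[slow] dup, fast++
slow=0 fast=2: a[fast]=5≠a[slow]=4 write a[1]=5, slow++,fast++
slow=1 fast=3: a[fast]=6≠a[slow]=5 write a[2]=6, slow++,fast++
slow=2 fast=4: a[fast]=8≠a[slow]=6 write a[3]=8, slow++,fast++
slow=3 fast=5: a[fast]=9≠a[slow]=8 write a[4]=9, slow++,fast++
slow=4 fast=6: a[fast]=12≠a[slow]=9 write a[5]=12, slow++,fast++

length 6; prefix = [4, 5, 6, 8, 9, 12]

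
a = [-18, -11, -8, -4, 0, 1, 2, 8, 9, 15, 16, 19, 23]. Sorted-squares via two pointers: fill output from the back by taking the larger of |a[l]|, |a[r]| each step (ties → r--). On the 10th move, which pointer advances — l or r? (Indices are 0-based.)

[0,12] |-18|<=|23| out[12]=529 → r--
[0,11] |-18|<=|19| out[11]=361 → r--
[0,10] |-18|>|16| out[10]=324 → l++
[1,10] |-11|<=|16| out[9]=256 → r--
[1,9] |-11|<=|15| out[8]=225 → r--
[1,8] |-11|>|9| out[7]=121 → l++
[2,8] |-8|<=|9| out[6]=81 → r--
[2,7] |-8|<=|8| out[5]=64 → r--
[2,6] |-8|>|2| out[4]=64 → l++
[3,6] |-4|>|2| out[3]=16 → l++

l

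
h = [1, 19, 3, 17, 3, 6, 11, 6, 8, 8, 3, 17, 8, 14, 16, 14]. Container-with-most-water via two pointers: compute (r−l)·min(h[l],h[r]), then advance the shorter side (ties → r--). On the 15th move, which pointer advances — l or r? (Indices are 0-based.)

l=0 r=15: min(1,14)*15=15 best=15 *, l++
l=1 r=15: min(19,14)*14=196 best=196 *, r--
l=1 r=14: min(19,16)*13=208 best=208 *, r--
l=1 r=13: min(19,14)*12=168 best=208, r--
l=1 r=12: min(19,8)*11=88 best=208, r--
l=1 r=11: min(19,17)*10=170 best=208, r--
l=1 r=10: min(19,3)*9=27 best=208, r--
l=1 r=9: min(19,8)*8=64 best=208, r--
l=1 r=8: min(19,8)*7=56 best=208, r--
l=1 r=7: min(19,6)*6=36 best=208, r--
l=1 r=6: min(19,11)*5=55 best=208, r--
l=1 r=5: min(19,6)*4=24 best=208, r--
l=1 r=4: min(19,3)*3=9 best=208, r--
l=1 r=3: min(19,17)*2=34 best=208, r--
l=1 r=2: min(19,3)*1=3 best=208, r--

r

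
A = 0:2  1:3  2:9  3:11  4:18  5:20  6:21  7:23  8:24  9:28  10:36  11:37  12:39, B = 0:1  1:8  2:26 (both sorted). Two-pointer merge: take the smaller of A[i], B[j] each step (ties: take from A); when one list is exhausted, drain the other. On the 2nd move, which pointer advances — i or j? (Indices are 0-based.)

i=0 j=0: A[i]=2>B[j]=1 take 1, j++
i=0 j=1: A[i]=2<=B[j]=8 take 2, i++

i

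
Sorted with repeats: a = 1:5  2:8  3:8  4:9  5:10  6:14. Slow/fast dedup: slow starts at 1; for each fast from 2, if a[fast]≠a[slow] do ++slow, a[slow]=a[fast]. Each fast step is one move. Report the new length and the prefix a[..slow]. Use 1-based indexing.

slow=1 fast=2: a[fast]=8≠a[slow]=5 write a[2]=8, slow++,fast++
slow=2 fast=3: a[fast]=8=a[slow] dup, fast++
slow=2 fast=4: a[fast]=9≠a[slow]=8 write a[3]=9, slow++,fast++
slow=3 fast=5: a[fast]=10≠a[slow]=9 write a[4]=10, slow++,fast++
slow=4 fast=6: a[fast]=14≠a[slow]=10 write a[5]=14, slow++,fast++

length 5; prefix = [5, 8, 9, 10, 14]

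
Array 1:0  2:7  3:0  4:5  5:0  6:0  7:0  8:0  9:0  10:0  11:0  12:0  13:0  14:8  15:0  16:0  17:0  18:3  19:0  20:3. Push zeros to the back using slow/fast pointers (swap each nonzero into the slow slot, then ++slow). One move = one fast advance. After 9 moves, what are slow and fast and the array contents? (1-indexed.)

(s=1,f=1) a[fast]=0 → fast++
(s=1,f=2) a[fast]=7≠0 swap→a[1]=7 → slow++,fast++
(s=2,f=3) a[fast]=0 → fast++
(s=2,f=4) a[fast]=5≠0 swap→a[2]=5 → slow++,fast++
(s=3,f=5) a[fast]=0 → fast++
(s=3,f=6) a[fast]=0 → fast++
(s=3,f=7) a[fast]=0 → fast++
(s=3,f=8) a[fast]=0 → fast++
(s=3,f=9) a[fast]=0 → fast++

slow=3, fast=10, a=[7, 5, 0, 0, 0, 0, 0, 0, 0, 0, 0, 0, 0, 8, 0, 0, 0, 3, 0, 3]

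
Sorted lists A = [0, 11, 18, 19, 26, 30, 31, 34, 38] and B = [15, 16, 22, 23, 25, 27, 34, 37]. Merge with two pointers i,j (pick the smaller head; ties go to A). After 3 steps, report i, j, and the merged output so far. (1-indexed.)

i=1 j=1: A[i]=0<=B[j]=15 take 0, i++
i=2 j=1: A[i]=11<=B[j]=15 take 11, i++
i=3 j=1: A[i]=18>B[j]=15 take 15, j++

i=3, j=2, merged so far=[0, 11, 15]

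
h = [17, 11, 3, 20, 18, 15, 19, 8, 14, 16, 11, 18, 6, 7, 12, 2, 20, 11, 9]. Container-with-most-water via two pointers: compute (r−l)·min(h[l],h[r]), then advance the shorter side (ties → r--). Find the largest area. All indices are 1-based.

[1,19] min(17,9)*18=162 best=162 * → r--
[1,18] min(17,11)*17=187 best=187 * → r--
[1,17] min(17,20)*16=272 best=272 * → l++
[2,17] min(11,20)*15=165 best=272 → l++
[3,17] min(3,20)*14=42 best=272 → l++
[4,17] min(20,20)*13=260 best=272 → r--
[4,16] min(20,2)*12=24 best=272 → r--
[4,15] min(20,12)*11=132 best=272 → r--
[4,14] min(20,7)*10=70 best=272 → r--
[4,13] min(20,6)*9=54 best=272 → r--
[4,12] min(20,18)*8=144 best=272 → r--
[4,11] min(20,11)*7=77 best=272 → r--
[4,10] min(20,16)*6=96 best=272 → r--
[4,9] min(20,14)*5=70 best=272 → r--
[4,8] min(20,8)*4=32 best=272 → r--
[4,7] min(20,19)*3=57 best=272 → r--
[4,6] min(20,15)*2=30 best=272 → r--
[4,5] min(20,18)*1=18 best=272 → r--

max area = 272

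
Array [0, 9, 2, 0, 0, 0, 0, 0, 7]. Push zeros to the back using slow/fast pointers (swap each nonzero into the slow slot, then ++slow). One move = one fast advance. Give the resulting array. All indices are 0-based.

slow=0 fast=0: a[fast]=0, fast++
slow=0 fast=1: a[fast]=9≠0 swap→a[0]=9, slow++,fast++
slow=1 fast=2: a[fast]=2≠0 swap→a[1]=2, slow++,fast++
slow=2 fast=3: a[fast]=0, fast++
slow=2 fast=4: a[fast]=0, fast++
slow=2 fast=5: a[fast]=0, fast++
slow=2 fast=6: a[fast]=0, fast++
slow=2 fast=7: a[fast]=0, fast++
slow=2 fast=8: a[fast]=7≠0 swap→a[2]=7, slow++,fast++

[9, 2, 7, 0, 0, 0, 0, 0, 0]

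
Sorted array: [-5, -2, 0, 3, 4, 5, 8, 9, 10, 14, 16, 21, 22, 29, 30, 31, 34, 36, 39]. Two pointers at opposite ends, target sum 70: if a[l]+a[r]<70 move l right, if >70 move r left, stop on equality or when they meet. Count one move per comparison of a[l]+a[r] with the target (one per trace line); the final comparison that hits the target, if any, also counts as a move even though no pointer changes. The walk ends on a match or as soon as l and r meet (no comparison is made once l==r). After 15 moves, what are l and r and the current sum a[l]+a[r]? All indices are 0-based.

l=15, r=18, sum=70

[0,18] -5+39=34 <70 → l++
[1,18] -2+39=37 <70 → l++
[2,18] 0+39=39 <70 → l++
[3,18] 3+39=42 <70 → l++
[4,18] 4+39=43 <70 → l++
[5,18] 5+39=44 <70 → l++
[6,18] 8+39=47 <70 → l++
[7,18] 9+39=48 <70 → l++
[8,18] 10+39=49 <70 → l++
[9,18] 14+39=53 <70 → l++
[10,18] 16+39=55 <70 → l++
[11,18] 21+39=60 <70 → l++
[12,18] 22+39=61 <70 → l++
[13,18] 29+39=68 <70 → l++
[14,18] 30+39=69 <70 → l++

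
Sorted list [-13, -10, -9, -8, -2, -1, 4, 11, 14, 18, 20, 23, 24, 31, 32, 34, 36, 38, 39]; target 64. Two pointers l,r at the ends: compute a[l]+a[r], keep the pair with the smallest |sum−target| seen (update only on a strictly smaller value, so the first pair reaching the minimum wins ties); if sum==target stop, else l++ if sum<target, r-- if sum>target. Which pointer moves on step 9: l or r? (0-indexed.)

l

l=0 r=18: -13+39=26 d=38 *, l++
l=1 r=18: -10+39=29 d=35 *, l++
l=2 r=18: -9+39=30 d=34 *, l++
l=3 r=18: -8+39=31 d=33 *, l++
l=4 r=18: -2+39=37 d=27 *, l++
l=5 r=18: -1+39=38 d=26 *, l++
l=6 r=18: 4+39=43 d=21 *, l++
l=7 r=18: 11+39=50 d=14 *, l++
l=8 r=18: 14+39=53 d=11 *, l++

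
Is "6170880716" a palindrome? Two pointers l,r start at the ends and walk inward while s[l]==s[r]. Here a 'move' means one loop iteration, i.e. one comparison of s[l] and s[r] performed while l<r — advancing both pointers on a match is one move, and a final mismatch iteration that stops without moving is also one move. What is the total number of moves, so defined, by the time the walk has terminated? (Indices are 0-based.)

[0,9] '6'=='6' → l++,r--
[1,8] '1'=='1' → l++,r--
[2,7] '7'=='7' → l++,r--
[3,6] '0'=='0' → l++,r--
[4,5] '8'=='8' → l++,r--

5 moves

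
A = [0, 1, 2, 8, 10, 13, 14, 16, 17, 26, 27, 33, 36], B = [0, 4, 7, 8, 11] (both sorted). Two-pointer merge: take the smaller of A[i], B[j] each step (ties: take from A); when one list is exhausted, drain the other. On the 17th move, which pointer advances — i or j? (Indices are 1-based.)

i

i=1 j=1: A[i]=0<=B[j]=0 take 0, i++
i=2 j=1: A[i]=1>B[j]=0 take 0, j++
i=2 j=2: A[i]=1<=B[j]=4 take 1, i++
i=3 j=2: A[i]=2<=B[j]=4 take 2, i++
i=4 j=2: A[i]=8>B[j]=4 take 4, j++
i=4 j=3: A[i]=8>B[j]=7 take 7, j++
i=4 j=4: A[i]=8<=B[j]=8 take 8, i++
i=5 j=4: A[i]=10>B[j]=8 take 8, j++
i=5 j=5: A[i]=10<=B[j]=11 take 10, i++
i=6 j=5: A[i]=13>B[j]=11 take 11, j++
i=6 j=6: B done, take A[i]=13, i++
i=7 j=6: B done, take A[i]=14, i++
i=8 j=6: B done, take A[i]=16, i++
i=9 j=6: B done, take A[i]=17, i++
i=10 j=6: B done, take A[i]=26, i++
i=11 j=6: B done, take A[i]=27, i++
i=12 j=6: B done, take A[i]=33, i++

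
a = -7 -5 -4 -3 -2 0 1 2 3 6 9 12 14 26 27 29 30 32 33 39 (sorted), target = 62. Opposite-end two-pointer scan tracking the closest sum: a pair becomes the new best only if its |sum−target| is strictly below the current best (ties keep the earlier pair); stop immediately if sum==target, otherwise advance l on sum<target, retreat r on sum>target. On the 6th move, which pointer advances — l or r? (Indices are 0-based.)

[0,19] -7+39=32 d=30 * → l++
[1,19] -5+39=34 d=28 * → l++
[2,19] -4+39=35 d=27 * → l++
[3,19] -3+39=36 d=26 * → l++
[4,19] -2+39=37 d=25 * → l++
[5,19] 0+39=39 d=23 * → l++

l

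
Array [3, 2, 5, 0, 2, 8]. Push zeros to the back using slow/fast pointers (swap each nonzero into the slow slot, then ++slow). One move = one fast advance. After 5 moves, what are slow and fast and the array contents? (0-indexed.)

slow=4, fast=5, a=[3, 2, 5, 2, 0, 8]

(s=0,f=0) a[fast]=3≠0 swap→a[0]=3 → slow++,fast++
(s=1,f=1) a[fast]=2≠0 swap→a[1]=2 → slow++,fast++
(s=2,f=2) a[fast]=5≠0 swap→a[2]=5 → slow++,fast++
(s=3,f=3) a[fast]=0 → fast++
(s=3,f=4) a[fast]=2≠0 swap→a[3]=2 → slow++,fast++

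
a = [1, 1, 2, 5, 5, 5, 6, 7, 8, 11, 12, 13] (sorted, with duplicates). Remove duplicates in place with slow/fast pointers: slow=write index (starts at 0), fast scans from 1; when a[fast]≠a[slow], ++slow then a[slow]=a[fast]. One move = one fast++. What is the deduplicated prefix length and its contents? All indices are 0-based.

length 9; prefix = [1, 2, 5, 6, 7, 8, 11, 12, 13]

(s=0,f=1) a[fast]=1=a[slow] dup → fast++
(s=0,f=2) a[fast]=2≠a[slow]=1 write a[1]=2 → slow++,fast++
(s=1,f=3) a[fast]=5≠a[slow]=2 write a[2]=5 → slow++,fast++
(s=2,f=4) a[fast]=5=a[slow] dup → fast++
(s=2,f=5) a[fast]=5=a[slow] dup → fast++
(s=2,f=6) a[fast]=6≠a[slow]=5 write a[3]=6 → slow++,fast++
(s=3,f=7) a[fast]=7≠a[slow]=6 write a[4]=7 → slow++,fast++
(s=4,f=8) a[fast]=8≠a[slow]=7 write a[5]=8 → slow++,fast++
(s=5,f=9) a[fast]=11≠a[slow]=8 write a[6]=11 → slow++,fast++
(s=6,f=10) a[fast]=12≠a[slow]=11 write a[7]=12 → slow++,fast++
(s=7,f=11) a[fast]=13≠a[slow]=12 write a[8]=13 → slow++,fast++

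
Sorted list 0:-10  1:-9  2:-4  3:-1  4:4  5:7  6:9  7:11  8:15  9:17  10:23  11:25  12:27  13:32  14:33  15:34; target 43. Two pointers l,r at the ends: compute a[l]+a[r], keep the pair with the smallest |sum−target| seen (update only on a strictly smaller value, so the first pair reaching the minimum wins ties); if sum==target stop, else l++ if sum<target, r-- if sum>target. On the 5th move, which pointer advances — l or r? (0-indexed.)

[0,15] -10+34=24 d=19 * → l++
[1,15] -9+34=25 d=18 * → l++
[2,15] -4+34=30 d=13 * → l++
[3,15] -1+34=33 d=10 * → l++
[4,15] 4+34=38 d=5 * → l++

l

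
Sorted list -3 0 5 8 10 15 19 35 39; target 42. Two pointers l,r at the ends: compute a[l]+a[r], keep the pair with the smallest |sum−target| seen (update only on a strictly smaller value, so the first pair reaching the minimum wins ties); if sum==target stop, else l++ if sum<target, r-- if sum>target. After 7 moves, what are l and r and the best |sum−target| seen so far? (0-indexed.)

l=0 r=8: -3+39=36 d=6 *, l++
l=1 r=8: 0+39=39 d=3 *, l++
l=2 r=8: 5+39=44 d=2 *, r--
l=2 r=7: 5+35=40 d=2, l++
l=3 r=7: 8+35=43 d=1 *, r--
l=3 r=6: 8+19=27 d=15, l++
l=4 r=6: 10+19=29 d=13, l++

l=5, r=6, best |Δ|=1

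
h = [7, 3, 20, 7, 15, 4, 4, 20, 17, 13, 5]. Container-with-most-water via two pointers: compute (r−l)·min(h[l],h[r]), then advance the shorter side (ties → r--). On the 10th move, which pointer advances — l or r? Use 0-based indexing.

l=0 r=10: min(7,5)*10=50 best=50 *, r--
l=0 r=9: min(7,13)*9=63 best=63 *, l++
l=1 r=9: min(3,13)*8=24 best=63, l++
l=2 r=9: min(20,13)*7=91 best=91 *, r--
l=2 r=8: min(20,17)*6=102 best=102 *, r--
l=2 r=7: min(20,20)*5=100 best=102, r--
l=2 r=6: min(20,4)*4=16 best=102, r--
l=2 r=5: min(20,4)*3=12 best=102, r--
l=2 r=4: min(20,15)*2=30 best=102, r--
l=2 r=3: min(20,7)*1=7 best=102, r--

r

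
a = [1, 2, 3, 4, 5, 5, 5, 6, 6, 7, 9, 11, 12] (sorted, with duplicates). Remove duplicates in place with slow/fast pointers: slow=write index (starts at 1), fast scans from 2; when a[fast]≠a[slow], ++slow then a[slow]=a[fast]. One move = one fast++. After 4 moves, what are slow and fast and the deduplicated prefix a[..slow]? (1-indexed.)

slow=5, fast=6, prefix=[1, 2, 3, 4, 5]

(s=1,f=2) a[fast]=2≠a[slow]=1 write a[2]=2 → slow++,fast++
(s=2,f=3) a[fast]=3≠a[slow]=2 write a[3]=3 → slow++,fast++
(s=3,f=4) a[fast]=4≠a[slow]=3 write a[4]=4 → slow++,fast++
(s=4,f=5) a[fast]=5≠a[slow]=4 write a[5]=5 → slow++,fast++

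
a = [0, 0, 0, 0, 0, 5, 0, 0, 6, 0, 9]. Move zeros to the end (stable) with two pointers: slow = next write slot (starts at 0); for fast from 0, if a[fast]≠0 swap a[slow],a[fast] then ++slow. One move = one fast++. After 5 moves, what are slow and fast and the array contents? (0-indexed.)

(s=0,f=0) a[fast]=0 → fast++
(s=0,f=1) a[fast]=0 → fast++
(s=0,f=2) a[fast]=0 → fast++
(s=0,f=3) a[fast]=0 → fast++
(s=0,f=4) a[fast]=0 → fast++

slow=0, fast=5, a=[0, 0, 0, 0, 0, 5, 0, 0, 6, 0, 9]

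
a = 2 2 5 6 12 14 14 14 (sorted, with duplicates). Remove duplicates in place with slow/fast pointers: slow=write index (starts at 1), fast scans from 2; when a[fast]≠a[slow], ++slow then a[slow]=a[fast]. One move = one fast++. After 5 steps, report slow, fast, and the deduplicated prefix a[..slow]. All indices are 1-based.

slow=5, fast=7, prefix=[2, 5, 6, 12, 14]

(s=1,f=2) a[fast]=2=a[slow] dup → fast++
(s=1,f=3) a[fast]=5≠a[slow]=2 write a[2]=5 → slow++,fast++
(s=2,f=4) a[fast]=6≠a[slow]=5 write a[3]=6 → slow++,fast++
(s=3,f=5) a[fast]=12≠a[slow]=6 write a[4]=12 → slow++,fast++
(s=4,f=6) a[fast]=14≠a[slow]=12 write a[5]=14 → slow++,fast++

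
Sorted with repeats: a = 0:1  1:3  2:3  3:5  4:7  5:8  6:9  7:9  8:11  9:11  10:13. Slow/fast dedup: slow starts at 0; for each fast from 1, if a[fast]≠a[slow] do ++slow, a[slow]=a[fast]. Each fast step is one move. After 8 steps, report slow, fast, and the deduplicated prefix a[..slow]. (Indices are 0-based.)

slow=6, fast=9, prefix=[1, 3, 5, 7, 8, 9, 11]

(s=0,f=1) a[fast]=3≠a[slow]=1 write a[1]=3 → slow++,fast++
(s=1,f=2) a[fast]=3=a[slow] dup → fast++
(s=1,f=3) a[fast]=5≠a[slow]=3 write a[2]=5 → slow++,fast++
(s=2,f=4) a[fast]=7≠a[slow]=5 write a[3]=7 → slow++,fast++
(s=3,f=5) a[fast]=8≠a[slow]=7 write a[4]=8 → slow++,fast++
(s=4,f=6) a[fast]=9≠a[slow]=8 write a[5]=9 → slow++,fast++
(s=5,f=7) a[fast]=9=a[slow] dup → fast++
(s=5,f=8) a[fast]=11≠a[slow]=9 write a[6]=11 → slow++,fast++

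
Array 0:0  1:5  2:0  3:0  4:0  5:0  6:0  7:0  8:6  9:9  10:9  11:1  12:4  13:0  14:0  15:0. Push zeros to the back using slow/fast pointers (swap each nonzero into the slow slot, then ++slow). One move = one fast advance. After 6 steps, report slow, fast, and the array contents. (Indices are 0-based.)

slow=0 fast=0: a[fast]=0, fast++
slow=0 fast=1: a[fast]=5≠0 swap→a[0]=5, slow++,fast++
slow=1 fast=2: a[fast]=0, fast++
slow=1 fast=3: a[fast]=0, fast++
slow=1 fast=4: a[fast]=0, fast++
slow=1 fast=5: a[fast]=0, fast++

slow=1, fast=6, a=[5, 0, 0, 0, 0, 0, 0, 0, 6, 9, 9, 1, 4, 0, 0, 0]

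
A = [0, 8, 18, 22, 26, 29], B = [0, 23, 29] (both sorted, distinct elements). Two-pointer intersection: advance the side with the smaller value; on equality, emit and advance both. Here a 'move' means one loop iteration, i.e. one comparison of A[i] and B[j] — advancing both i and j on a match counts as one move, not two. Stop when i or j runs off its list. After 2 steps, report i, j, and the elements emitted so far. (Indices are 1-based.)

i=3, j=2, emitted=[0]

[i=1,j=1] 0==0 emit → i++,j++
[i=2,j=2] 8<23 → i++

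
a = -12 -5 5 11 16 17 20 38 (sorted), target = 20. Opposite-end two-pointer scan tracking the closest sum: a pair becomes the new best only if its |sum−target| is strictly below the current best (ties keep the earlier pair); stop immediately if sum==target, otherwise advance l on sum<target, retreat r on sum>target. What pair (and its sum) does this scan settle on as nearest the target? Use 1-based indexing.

l=1 r=8: -12+38=26 d=6 *, r--
l=1 r=7: -12+20=8 d=12, l++
l=2 r=7: -5+20=15 d=5 *, l++
l=3 r=7: 5+20=25 d=5, r--
l=3 r=6: 5+17=22 d=2 *, r--
l=3 r=5: 5+16=21 d=1 *, r--
l=3 r=4: 5+11=16 d=4, l++

pair (5, 16) with sum 21 (|Δ|=1)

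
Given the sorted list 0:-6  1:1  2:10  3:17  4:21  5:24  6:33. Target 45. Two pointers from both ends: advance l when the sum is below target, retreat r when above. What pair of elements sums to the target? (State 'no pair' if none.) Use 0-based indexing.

(21, 24)

[0,6] -6+33=27 <45 → l++
[1,6] 1+33=34 <45 → l++
[2,6] 10+33=43 <45 → l++
[3,6] 17+33=50 >45 → r--
[3,5] 17+24=41 <45 → l++
[4,5] 21+24=45 → found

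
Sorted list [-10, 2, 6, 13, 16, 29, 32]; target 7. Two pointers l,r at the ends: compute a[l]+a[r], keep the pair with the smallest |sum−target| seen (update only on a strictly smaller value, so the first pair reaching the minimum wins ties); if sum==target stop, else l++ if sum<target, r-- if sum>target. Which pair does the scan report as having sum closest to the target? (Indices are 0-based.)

[0,6] -10+32=22 d=15 * → r--
[0,5] -10+29=19 d=12 * → r--
[0,4] -10+16=6 d=1 * → l++
[1,4] 2+16=18 d=11 → r--
[1,3] 2+13=15 d=8 → r--
[1,2] 2+6=8 d=1 → r--

pair (-10, 16) with sum 6 (|Δ|=1)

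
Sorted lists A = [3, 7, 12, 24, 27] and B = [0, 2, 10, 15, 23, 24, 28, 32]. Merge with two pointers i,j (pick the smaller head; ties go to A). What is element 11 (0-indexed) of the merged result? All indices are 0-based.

merged[11] = 28

i=0 j=0: A[i]=3>B[j]=0 take 0, j++
i=0 j=1: A[i]=3>B[j]=2 take 2, j++
i=0 j=2: A[i]=3<=B[j]=10 take 3, i++
i=1 j=2: A[i]=7<=B[j]=10 take 7, i++
i=2 j=2: A[i]=12>B[j]=10 take 10, j++
i=2 j=3: A[i]=12<=B[j]=15 take 12, i++
i=3 j=3: A[i]=24>B[j]=15 take 15, j++
i=3 j=4: A[i]=24>B[j]=23 take 23, j++
i=3 j=5: A[i]=24<=B[j]=24 take 24, i++
i=4 j=5: A[i]=27>B[j]=24 take 24, j++
i=4 j=6: A[i]=27<=B[j]=28 take 27, i++
i=5 j=6: A done, take B[j]=28, j++
i=5 j=7: A done, take B[j]=32, j++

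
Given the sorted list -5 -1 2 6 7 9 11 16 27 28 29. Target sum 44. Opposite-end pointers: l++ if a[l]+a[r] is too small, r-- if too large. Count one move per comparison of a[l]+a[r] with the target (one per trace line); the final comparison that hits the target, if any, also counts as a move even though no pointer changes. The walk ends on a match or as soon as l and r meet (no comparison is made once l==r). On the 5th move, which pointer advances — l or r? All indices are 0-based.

l

l=0 r=10: -5+29=24 <44, l++
l=1 r=10: -1+29=28 <44, l++
l=2 r=10: 2+29=31 <44, l++
l=3 r=10: 6+29=35 <44, l++
l=4 r=10: 7+29=36 <44, l++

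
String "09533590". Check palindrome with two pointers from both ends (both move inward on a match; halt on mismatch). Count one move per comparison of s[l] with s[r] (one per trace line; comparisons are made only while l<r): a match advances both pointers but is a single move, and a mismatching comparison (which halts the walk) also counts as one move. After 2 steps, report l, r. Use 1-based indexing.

[1,8] '0'=='0' → l++,r--
[2,7] '9'=='9' → l++,r--

l=3, r=6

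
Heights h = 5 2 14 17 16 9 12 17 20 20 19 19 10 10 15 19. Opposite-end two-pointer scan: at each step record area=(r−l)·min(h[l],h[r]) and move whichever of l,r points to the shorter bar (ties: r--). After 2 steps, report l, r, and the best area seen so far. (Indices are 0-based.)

l=2, r=15, best area=75

[0,15] min(5,19)*15=75 best=75 * → l++
[1,15] min(2,19)*14=28 best=75 → l++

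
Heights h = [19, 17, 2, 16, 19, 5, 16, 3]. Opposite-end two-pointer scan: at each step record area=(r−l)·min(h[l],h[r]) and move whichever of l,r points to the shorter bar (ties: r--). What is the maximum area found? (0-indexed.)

max area = 96

[0,7] min(19,3)*7=21 best=21 * → r--
[0,6] min(19,16)*6=96 best=96 * → r--
[0,5] min(19,5)*5=25 best=96 → r--
[0,4] min(19,19)*4=76 best=96 → r--
[0,3] min(19,16)*3=48 best=96 → r--
[0,2] min(19,2)*2=4 best=96 → r--
[0,1] min(19,17)*1=17 best=96 → r--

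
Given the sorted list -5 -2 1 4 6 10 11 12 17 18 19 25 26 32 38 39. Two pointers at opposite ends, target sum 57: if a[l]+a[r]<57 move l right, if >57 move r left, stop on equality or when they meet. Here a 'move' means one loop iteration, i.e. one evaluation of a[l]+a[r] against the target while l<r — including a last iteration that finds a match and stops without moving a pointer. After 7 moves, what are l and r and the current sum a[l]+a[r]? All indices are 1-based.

l=8, r=16, sum=51

l=1 r=16: -5+39=34 <57, l++
l=2 r=16: -2+39=37 <57, l++
l=3 r=16: 1+39=40 <57, l++
l=4 r=16: 4+39=43 <57, l++
l=5 r=16: 6+39=45 <57, l++
l=6 r=16: 10+39=49 <57, l++
l=7 r=16: 11+39=50 <57, l++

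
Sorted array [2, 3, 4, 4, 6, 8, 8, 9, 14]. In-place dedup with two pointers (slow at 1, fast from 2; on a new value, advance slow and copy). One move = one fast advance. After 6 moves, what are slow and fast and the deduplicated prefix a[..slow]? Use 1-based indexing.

slow=5, fast=8, prefix=[2, 3, 4, 6, 8]

slow=1 fast=2: a[fast]=3≠a[slow]=2 write a[2]=3, slow++,fast++
slow=2 fast=3: a[fast]=4≠a[slow]=3 write a[3]=4, slow++,fast++
slow=3 fast=4: a[fast]=4=a[slow] dup, fast++
slow=3 fast=5: a[fast]=6≠a[slow]=4 write a[4]=6, slow++,fast++
slow=4 fast=6: a[fast]=8≠a[slow]=6 write a[5]=8, slow++,fast++
slow=5 fast=7: a[fast]=8=a[slow] dup, fast++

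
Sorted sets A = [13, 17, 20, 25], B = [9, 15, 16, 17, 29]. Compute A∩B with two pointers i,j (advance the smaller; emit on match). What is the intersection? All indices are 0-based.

i=0 j=0: 13>9, j++
i=0 j=1: 13<15, i++
i=1 j=1: 17>15, j++
i=1 j=2: 17>16, j++
i=1 j=3: 17==17 emit, i++,j++
i=2 j=4: 20<29, i++
i=3 j=4: 25<29, i++

intersection = [17]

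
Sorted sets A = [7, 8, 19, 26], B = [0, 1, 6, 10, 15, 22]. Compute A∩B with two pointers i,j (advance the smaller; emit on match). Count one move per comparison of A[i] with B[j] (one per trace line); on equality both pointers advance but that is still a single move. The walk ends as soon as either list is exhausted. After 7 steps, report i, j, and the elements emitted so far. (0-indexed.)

i=2, j=5, emitted=[]

i=0 j=0: 7>0, j++
i=0 j=1: 7>1, j++
i=0 j=2: 7>6, j++
i=0 j=3: 7<10, i++
i=1 j=3: 8<10, i++
i=2 j=3: 19>10, j++
i=2 j=4: 19>15, j++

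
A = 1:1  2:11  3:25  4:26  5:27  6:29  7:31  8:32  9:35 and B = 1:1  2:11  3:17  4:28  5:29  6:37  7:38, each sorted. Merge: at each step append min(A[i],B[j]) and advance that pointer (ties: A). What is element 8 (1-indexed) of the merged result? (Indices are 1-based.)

[i=1,j=1] A[i]=1<=B[j]=1 take 1 → i++
[i=2,j=1] A[i]=11>B[j]=1 take 1 → j++
[i=2,j=2] A[i]=11<=B[j]=11 take 11 → i++
[i=3,j=2] A[i]=25>B[j]=11 take 11 → j++
[i=3,j=3] A[i]=25>B[j]=17 take 17 → j++
[i=3,j=4] A[i]=25<=B[j]=28 take 25 → i++
[i=4,j=4] A[i]=26<=B[j]=28 take 26 → i++
[i=5,j=4] A[i]=27<=B[j]=28 take 27 → i++
[i=6,j=4] A[i]=29>B[j]=28 take 28 → j++
[i=6,j=5] A[i]=29<=B[j]=29 take 29 → i++
[i=7,j=5] A[i]=31>B[j]=29 take 29 → j++
[i=7,j=6] A[i]=31<=B[j]=37 take 31 → i++
[i=8,j=6] A[i]=32<=B[j]=37 take 32 → i++
[i=9,j=6] A[i]=35<=B[j]=37 take 35 → i++
[i=10,j=6] A done, take B[j]=37 → j++
[i=10,j=7] A done, take B[j]=38 → j++

merged[8] = 27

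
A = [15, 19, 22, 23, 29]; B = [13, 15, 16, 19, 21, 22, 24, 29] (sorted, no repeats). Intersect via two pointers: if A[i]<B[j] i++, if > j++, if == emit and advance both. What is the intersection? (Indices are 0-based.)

[i=0,j=0] 15>13 → j++
[i=0,j=1] 15==15 emit → i++,j++
[i=1,j=2] 19>16 → j++
[i=1,j=3] 19==19 emit → i++,j++
[i=2,j=4] 22>21 → j++
[i=2,j=5] 22==22 emit → i++,j++
[i=3,j=6] 23<24 → i++
[i=4,j=6] 29>24 → j++
[i=4,j=7] 29==29 emit → i++,j++

intersection = [15, 19, 22, 29]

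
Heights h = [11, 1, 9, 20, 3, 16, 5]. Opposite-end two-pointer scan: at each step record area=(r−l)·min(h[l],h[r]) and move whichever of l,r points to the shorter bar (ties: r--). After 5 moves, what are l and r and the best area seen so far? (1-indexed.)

[1,7] min(11,5)*6=30 best=30 * → r--
[1,6] min(11,16)*5=55 best=55 * → l++
[2,6] min(1,16)*4=4 best=55 → l++
[3,6] min(9,16)*3=27 best=55 → l++
[4,6] min(20,16)*2=32 best=55 → r--

l=4, r=5, best area=55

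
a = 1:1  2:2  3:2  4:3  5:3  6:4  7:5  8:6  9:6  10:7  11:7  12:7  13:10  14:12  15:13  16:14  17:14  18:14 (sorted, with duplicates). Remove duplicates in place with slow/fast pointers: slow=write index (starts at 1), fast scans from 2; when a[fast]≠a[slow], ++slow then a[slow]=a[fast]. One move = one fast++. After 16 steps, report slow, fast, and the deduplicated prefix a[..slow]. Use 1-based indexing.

slow=11, fast=18, prefix=[1, 2, 3, 4, 5, 6, 7, 10, 12, 13, 14]

(s=1,f=2) a[fast]=2≠a[slow]=1 write a[2]=2 → slow++,fast++
(s=2,f=3) a[fast]=2=a[slow] dup → fast++
(s=2,f=4) a[fast]=3≠a[slow]=2 write a[3]=3 → slow++,fast++
(s=3,f=5) a[fast]=3=a[slow] dup → fast++
(s=3,f=6) a[fast]=4≠a[slow]=3 write a[4]=4 → slow++,fast++
(s=4,f=7) a[fast]=5≠a[slow]=4 write a[5]=5 → slow++,fast++
(s=5,f=8) a[fast]=6≠a[slow]=5 write a[6]=6 → slow++,fast++
(s=6,f=9) a[fast]=6=a[slow] dup → fast++
(s=6,f=10) a[fast]=7≠a[slow]=6 write a[7]=7 → slow++,fast++
(s=7,f=11) a[fast]=7=a[slow] dup → fast++
(s=7,f=12) a[fast]=7=a[slow] dup → fast++
(s=7,f=13) a[fast]=10≠a[slow]=7 write a[8]=10 → slow++,fast++
(s=8,f=14) a[fast]=12≠a[slow]=10 write a[9]=12 → slow++,fast++
(s=9,f=15) a[fast]=13≠a[slow]=12 write a[10]=13 → slow++,fast++
(s=10,f=16) a[fast]=14≠a[slow]=13 write a[11]=14 → slow++,fast++
(s=11,f=17) a[fast]=14=a[slow] dup → fast++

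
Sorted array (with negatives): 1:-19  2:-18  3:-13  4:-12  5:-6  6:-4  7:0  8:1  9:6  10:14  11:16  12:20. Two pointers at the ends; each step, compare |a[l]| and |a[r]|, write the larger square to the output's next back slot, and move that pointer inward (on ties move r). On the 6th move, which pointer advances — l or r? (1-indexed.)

l

l=1 r=12: |-19|<=|20| out[12]=400, r--
l=1 r=11: |-19|>|16| out[11]=361, l++
l=2 r=11: |-18|>|16| out[10]=324, l++
l=3 r=11: |-13|<=|16| out[9]=256, r--
l=3 r=10: |-13|<=|14| out[8]=196, r--
l=3 r=9: |-13|>|6| out[7]=169, l++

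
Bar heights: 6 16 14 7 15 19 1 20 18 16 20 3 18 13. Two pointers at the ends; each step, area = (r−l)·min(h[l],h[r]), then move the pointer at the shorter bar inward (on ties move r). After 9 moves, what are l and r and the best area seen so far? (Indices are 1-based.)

l=7, r=11, best area=176

[1,14] min(6,13)*13=78 best=78 * → l++
[2,14] min(16,13)*12=156 best=156 * → r--
[2,13] min(16,18)*11=176 best=176 * → l++
[3,13] min(14,18)*10=140 best=176 → l++
[4,13] min(7,18)*9=63 best=176 → l++
[5,13] min(15,18)*8=120 best=176 → l++
[6,13] min(19,18)*7=126 best=176 → r--
[6,12] min(19,3)*6=18 best=176 → r--
[6,11] min(19,20)*5=95 best=176 → l++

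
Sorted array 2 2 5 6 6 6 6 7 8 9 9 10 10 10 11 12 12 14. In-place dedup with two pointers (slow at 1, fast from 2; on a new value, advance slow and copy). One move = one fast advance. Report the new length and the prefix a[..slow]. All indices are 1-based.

length 10; prefix = [2, 5, 6, 7, 8, 9, 10, 11, 12, 14]

(s=1,f=2) a[fast]=2=a[slow] dup → fast++
(s=1,f=3) a[fast]=5≠a[slow]=2 write a[2]=5 → slow++,fast++
(s=2,f=4) a[fast]=6≠a[slow]=5 write a[3]=6 → slow++,fast++
(s=3,f=5) a[fast]=6=a[slow] dup → fast++
(s=3,f=6) a[fast]=6=a[slow] dup → fast++
(s=3,f=7) a[fast]=6=a[slow] dup → fast++
(s=3,f=8) a[fast]=7≠a[slow]=6 write a[4]=7 → slow++,fast++
(s=4,f=9) a[fast]=8≠a[slow]=7 write a[5]=8 → slow++,fast++
(s=5,f=10) a[fast]=9≠a[slow]=8 write a[6]=9 → slow++,fast++
(s=6,f=11) a[fast]=9=a[slow] dup → fast++
(s=6,f=12) a[fast]=10≠a[slow]=9 write a[7]=10 → slow++,fast++
(s=7,f=13) a[fast]=10=a[slow] dup → fast++
(s=7,f=14) a[fast]=10=a[slow] dup → fast++
(s=7,f=15) a[fast]=11≠a[slow]=10 write a[8]=11 → slow++,fast++
(s=8,f=16) a[fast]=12≠a[slow]=11 write a[9]=12 → slow++,fast++
(s=9,f=17) a[fast]=12=a[slow] dup → fast++
(s=9,f=18) a[fast]=14≠a[slow]=12 write a[10]=14 → slow++,fast++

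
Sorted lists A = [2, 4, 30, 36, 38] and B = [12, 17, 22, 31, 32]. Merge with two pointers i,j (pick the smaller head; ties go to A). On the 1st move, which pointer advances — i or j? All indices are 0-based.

i=0 j=0: A[i]=2<=B[j]=12 take 2, i++

i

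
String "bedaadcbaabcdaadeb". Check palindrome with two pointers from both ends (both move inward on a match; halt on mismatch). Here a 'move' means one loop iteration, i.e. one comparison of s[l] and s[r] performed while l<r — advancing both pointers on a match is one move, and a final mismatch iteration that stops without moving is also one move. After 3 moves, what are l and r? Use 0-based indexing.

[0,17] 'b'=='b' → l++,r--
[1,16] 'e'=='e' → l++,r--
[2,15] 'd'=='d' → l++,r--

l=3, r=14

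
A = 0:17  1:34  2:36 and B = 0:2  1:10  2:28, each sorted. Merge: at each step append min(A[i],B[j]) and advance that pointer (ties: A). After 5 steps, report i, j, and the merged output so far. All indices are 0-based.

i=0 j=0: A[i]=17>B[j]=2 take 2, j++
i=0 j=1: A[i]=17>B[j]=10 take 10, j++
i=0 j=2: A[i]=17<=B[j]=28 take 17, i++
i=1 j=2: A[i]=34>B[j]=28 take 28, j++
i=1 j=3: B done, take A[i]=34, i++

i=2, j=3, merged so far=[2, 10, 17, 28, 34]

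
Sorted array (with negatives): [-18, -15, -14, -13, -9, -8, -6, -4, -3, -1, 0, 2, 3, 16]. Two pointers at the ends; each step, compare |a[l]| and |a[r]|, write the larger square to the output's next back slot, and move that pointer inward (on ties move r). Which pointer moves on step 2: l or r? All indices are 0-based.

[0,13] |-18|>|16| out[13]=324 → l++
[1,13] |-15|<=|16| out[12]=256 → r--

r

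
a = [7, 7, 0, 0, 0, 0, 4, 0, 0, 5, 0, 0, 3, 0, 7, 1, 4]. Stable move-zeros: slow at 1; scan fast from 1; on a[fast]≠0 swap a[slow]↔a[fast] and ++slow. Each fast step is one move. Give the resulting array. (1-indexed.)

[7, 7, 4, 5, 3, 7, 1, 4, 0, 0, 0, 0, 0, 0, 0, 0, 0]

(s=1,f=1) a[fast]=7≠0 swap→a[1]=7 → slow++,fast++
(s=2,f=2) a[fast]=7≠0 swap→a[2]=7 → slow++,fast++
(s=3,f=3) a[fast]=0 → fast++
(s=3,f=4) a[fast]=0 → fast++
(s=3,f=5) a[fast]=0 → fast++
(s=3,f=6) a[fast]=0 → fast++
(s=3,f=7) a[fast]=4≠0 swap→a[3]=4 → slow++,fast++
(s=4,f=8) a[fast]=0 → fast++
(s=4,f=9) a[fast]=0 → fast++
(s=4,f=10) a[fast]=5≠0 swap→a[4]=5 → slow++,fast++
(s=5,f=11) a[fast]=0 → fast++
(s=5,f=12) a[fast]=0 → fast++
(s=5,f=13) a[fast]=3≠0 swap→a[5]=3 → slow++,fast++
(s=6,f=14) a[fast]=0 → fast++
(s=6,f=15) a[fast]=7≠0 swap→a[6]=7 → slow++,fast++
(s=7,f=16) a[fast]=1≠0 swap→a[7]=1 → slow++,fast++
(s=8,f=17) a[fast]=4≠0 swap→a[8]=4 → slow++,fast++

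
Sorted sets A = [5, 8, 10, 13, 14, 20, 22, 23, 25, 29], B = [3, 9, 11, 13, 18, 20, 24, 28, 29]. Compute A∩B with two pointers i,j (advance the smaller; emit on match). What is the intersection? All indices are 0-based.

intersection = [13, 20, 29]

i=0 j=0: 5>3, j++
i=0 j=1: 5<9, i++
i=1 j=1: 8<9, i++
i=2 j=1: 10>9, j++
i=2 j=2: 10<11, i++
i=3 j=2: 13>11, j++
i=3 j=3: 13==13 emit, i++,j++
i=4 j=4: 14<18, i++
i=5 j=4: 20>18, j++
i=5 j=5: 20==20 emit, i++,j++
i=6 j=6: 22<24, i++
i=7 j=6: 23<24, i++
i=8 j=6: 25>24, j++
i=8 j=7: 25<28, i++
i=9 j=7: 29>28, j++
i=9 j=8: 29==29 emit, i++,j++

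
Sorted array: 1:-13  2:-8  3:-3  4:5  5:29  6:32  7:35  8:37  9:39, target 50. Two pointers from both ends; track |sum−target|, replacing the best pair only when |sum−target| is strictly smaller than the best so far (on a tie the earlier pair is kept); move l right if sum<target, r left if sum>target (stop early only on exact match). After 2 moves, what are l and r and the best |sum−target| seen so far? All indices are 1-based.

[1,9] -13+39=26 d=24 * → l++
[2,9] -8+39=31 d=19 * → l++

l=3, r=9, best |Δ|=19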